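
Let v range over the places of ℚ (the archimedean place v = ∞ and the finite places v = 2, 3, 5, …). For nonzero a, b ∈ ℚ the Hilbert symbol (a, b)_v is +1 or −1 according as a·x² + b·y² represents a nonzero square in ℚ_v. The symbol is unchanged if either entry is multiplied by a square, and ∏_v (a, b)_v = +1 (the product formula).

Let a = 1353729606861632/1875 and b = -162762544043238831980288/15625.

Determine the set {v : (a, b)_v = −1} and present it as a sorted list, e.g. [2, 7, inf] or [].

Mod squares: a ≡ 6279, b ≡ -703703. Check v ∈ {∞, 2, 3, 5, 7, 11, 13, 19, 23, 37}.
v=∞: 6279 > 0 and -703703 < 0  ⇒  (a,b)_∞ = +1.
v=11: a=11^2·(≡4), b=11^3·(≡9) mod 11; (4|11)=+1, (9|11)=+1; (−1)^{2·3·5}·(+1)^3·(+1)^2 = +1.
v=3: a=3^-1·(≡2), b=3^0·(≡1) mod 3; (2|3)=-1, (1|3)=+1; (−1)^{-1·0·1}·(-1)^0·(+1)^-1 = +1.
v=7: a=7^1·(≡1), b=7^1·(≡5) mod 7; (1|7)=+1, (5|7)=-1; (−1)^{1·1·3}·(+1)^1·(-1)^1 = +1.
v=13: a=13^3·(≡2), b=13^5·(≡1) mod 13; (2|13)=-1, (1|13)=+1; (−1)^{3·5·6}·(-1)^5·(+1)^3 = -1.
v=23: a=23^1·(≡22), b=23^2·(≡10) mod 23; (22|23)=-1, (10|23)=-1; (−1)^{1·2·11}·(-1)^2·(-1)^1 = -1.
v=37: a=37^2·(≡3), b=37^3·(≡33) mod 37; (3|37)=+1, (33|37)=+1; (−1)^{2·3·18}·(+1)^3·(+1)^2 = +1.
v=19: a=19^2·(≡11), b=19^3·(≡2) mod 19; (11|19)=+1, (2|19)=-1; (−1)^{2·3·9}·(+1)^3·(-1)^2 = +1.
v=5: a=5^-4·(≡4), b=5^-6·(≡2) mod 5; (4|5)=+1, (2|5)=-1; (−1)^{-4·-6·2}·(+1)^-6·(-1)^-4 = +1.
v=2: v_2(a)=6, v_2(b)=8; units ≡ 7, 1 (mod 8); ε·ε+αω+βω = 1·0+6·0+8·0 ≡ 0  ⇒  (a,b)_2 = +1.
Ram(6279, -703703) = {13, 23}; no ℚ_13-point on the conic.

[13, 23]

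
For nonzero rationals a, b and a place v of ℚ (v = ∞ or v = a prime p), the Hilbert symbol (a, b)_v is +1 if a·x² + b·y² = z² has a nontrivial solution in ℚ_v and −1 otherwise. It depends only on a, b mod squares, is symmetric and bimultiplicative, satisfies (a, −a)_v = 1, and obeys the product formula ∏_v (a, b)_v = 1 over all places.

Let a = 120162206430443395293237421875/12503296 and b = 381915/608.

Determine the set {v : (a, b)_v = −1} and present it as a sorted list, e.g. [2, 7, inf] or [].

(a, b) ≡ (5215595, 179170) mod (ℚ^×)²; places V = {2, 3, 5, 7, 11, 13, 17, 19, 23, 29, 31, 41, ∞}.
(a,b)_2: α=-8, β=-5; u≡3, v≡1 (mod 8); ε(u)ε(v)=1·0, αω(v)=-8·0, βω(u)=-5·1; sum ≡ 1  ⇒  -1.
(a,b)_19: α=5, u≡18; β=-1, v≡7 (mod 19); (18|19)=-1, (7|19)=+1; sign (−1)^1·-1^-1·+1^5 = +1.
(a,b)_23: α=3, u≡12; β=1, v≡16 (mod 23); (12|23)=+1, (16|23)=+1; sign (−1)^1·+1^1·+1^3 = -1.
(a,b)_3: α=2, u≡2; β=4, v≡1 (mod 3); (2|3)=-1, (1|3)=+1; sign (−1)^0·-1^4·+1^2 = +1.
(a,b)_13: α=-2, u≡5; β=0, v≡4 (mod 13); (5|13)=-1, (4|13)=+1; sign (−1)^0·-1^0·+1^-2 = +1.
(a,b)_41: α=4, u≡27; β=1, v≡34 (mod 41); (27|41)=-1, (34|41)=-1; sign (−1)^0·-1^1·-1^4 = -1.
(a,b)_31: α=1, u≡5; β=0, v≡3 (mod 31); (5|31)=+1, (3|31)=-1; sign (−1)^0·+1^0·-1^1 = -1.
(a,b)_∞: sgn(5215595)=+, sgn(179170)=+, so +1.
(a,b)_5: α=7, u≡4; β=1, v≡1 (mod 5); (4|5)=+1, (1|5)=+1; sign (−1)^0·+1^1·+1^7 = +1.
(a,b)_11: α=1, u≡1; β=0, v≡2 (mod 11); (1|11)=+1, (2|11)=-1; sign (−1)^0·+1^0·-1^1 = -1.
(a,b)_17: α=-2, u≡3; β=0, v≡6 (mod 17); (3|17)=-1, (6|17)=-1; sign (−1)^0·-1^0·-1^-2 = +1.
(a,b)_7: α=1, u≡3; β=0, v≡5 (mod 7); (3|7)=-1, (5|7)=-1; sign (−1)^0·-1^0·-1^1 = -1.
(a,b)_29: α=2, u≡11; β=0, v≡15 (mod 29); (11|29)=-1, (15|29)=-1; sign (−1)^0·-1^0·-1^2 = +1.
|Ram(5215595, 179170)| = 6, even; anisotropic at {2, 7, 11, 23, 31, 41}.

[2, 7, 11, 23, 31, 41]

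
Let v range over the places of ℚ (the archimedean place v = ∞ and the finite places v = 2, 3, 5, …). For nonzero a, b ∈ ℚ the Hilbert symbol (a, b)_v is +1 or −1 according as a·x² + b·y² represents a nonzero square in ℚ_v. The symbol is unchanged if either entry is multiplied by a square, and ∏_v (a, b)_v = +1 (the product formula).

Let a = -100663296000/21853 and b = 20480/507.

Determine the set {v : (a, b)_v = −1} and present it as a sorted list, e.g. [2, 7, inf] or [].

(a, b) ≡ (-195, 15) mod (ℚ^×)²; places V = {2, 3, 5, 13, 41, ∞}.
(a,b)_41: α=-2, u≡8; β=0, v≡26 (mod 41); (8|41)=+1, (26|41)=-1; sign (−1)^0·+1^0·-1^-2 = +1.
(a,b)_13: α=-1, u≡8; β=-2, v≡6 (mod 13); (8|13)=-1, (6|13)=-1; sign (−1)^0·-1^-2·-1^-1 = -1.
(a,b)_5: α=3, u≡4; β=1, v≡3 (mod 5); (4|5)=+1, (3|5)=-1; sign (−1)^0·+1^1·-1^3 = -1.
(a,b)_∞: sgn(-195)=−, sgn(15)=+, so +1.
(a,b)_2: α=28, β=12; u≡5, v≡7 (mod 8); ε(u)ε(v)=0·1, αω(v)=28·0, βω(u)=12·1; sum ≡ 0  ⇒  +1.
(a,b)_3: α=1, u≡1; β=-1, v≡2 (mod 3); (1|3)=+1, (2|3)=-1; sign (−1)^1·+1^-1·-1^1 = +1.
|Ram(-195, 15)| = 2, even; anisotropic at {5, 13}.

[5, 13]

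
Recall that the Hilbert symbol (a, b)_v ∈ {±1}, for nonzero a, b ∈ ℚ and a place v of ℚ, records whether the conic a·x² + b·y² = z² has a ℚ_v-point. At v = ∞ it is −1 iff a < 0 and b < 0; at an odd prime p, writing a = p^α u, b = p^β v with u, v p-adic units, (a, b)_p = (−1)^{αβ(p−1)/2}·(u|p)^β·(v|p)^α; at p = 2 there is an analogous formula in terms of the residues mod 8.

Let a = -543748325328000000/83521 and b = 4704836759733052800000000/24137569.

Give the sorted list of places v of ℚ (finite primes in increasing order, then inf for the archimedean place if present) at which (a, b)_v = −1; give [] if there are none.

[13, 23]

(a, b) ≡ (-13, 124982) mod (ℚ^×)²; places V = {2, 3, 5, 11, 13, 17, 19, 23, ∞}.
(a,b)_23: α=2, u≡21; β=3, v≡16 (mod 23); (21|23)=-1, (16|23)=+1; sign (−1)^0·-1^3·+1^2 = -1.
(a,b)_19: α=2, u≡4; β=3, v≡11 (mod 19); (4|19)=+1, (11|19)=+1; sign (−1)^0·+1^3·+1^2 = +1.
(a,b)_3: α=4, u≡2; β=6, v≡2 (mod 3); (2|3)=-1, (2|3)=-1; sign (−1)^0·-1^6·-1^4 = +1.
(a,b)_5: α=6, u≡3; β=8, v≡2 (mod 5); (3|5)=-1, (2|5)=-1; sign (−1)^0·-1^8·-1^6 = +1.
(a,b)_∞: sgn(-13)=−, sgn(124982)=+, so +1.
(a,b)_2: α=10, β=13; u≡3, v≡3 (mod 8); ε(u)ε(v)=1·1, αω(v)=10·1, βω(u)=13·1; sum ≡ 0  ⇒  +1.
(a,b)_11: α=0, u≡5; β=1, v≡2 (mod 11); (5|11)=+1, (2|11)=-1; sign (−1)^0·+1^1·-1^0 = +1.
(a,b)_17: α=-4, u≡4; β=-6, v≡2 (mod 17); (4|17)=+1, (2|17)=+1; sign (−1)^0·+1^-6·+1^-4 = +1.
(a,b)_13: α=3, u≡1; β=3, v≡6 (mod 13); (1|13)=+1, (6|13)=-1; sign (−1)^0·+1^3·-1^3 = -1.
Ram(-13, 124982) = {13, 23}; no ℚ_13-point on the conic.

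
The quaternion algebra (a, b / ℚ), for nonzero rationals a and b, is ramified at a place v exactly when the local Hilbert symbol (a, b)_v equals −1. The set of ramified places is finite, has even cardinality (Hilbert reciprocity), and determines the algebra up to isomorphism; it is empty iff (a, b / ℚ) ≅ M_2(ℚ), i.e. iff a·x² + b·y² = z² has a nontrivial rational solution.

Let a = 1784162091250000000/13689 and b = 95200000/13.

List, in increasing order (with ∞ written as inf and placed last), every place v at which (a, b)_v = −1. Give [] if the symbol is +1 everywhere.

[7, 13]

(a, b) ≡ (34, 7735) mod (ℚ^×)²; places V = {2, 3, 5, 7, 11, 13, 17, ∞}.
(a,b)_13: α=-2, u≡2; β=-1, v≡12 (mod 13); (2|13)=-1, (12|13)=+1; sign (−1)^0·-1^-1·+1^-2 = -1.
(a,b)_∞: sgn(34)=+, sgn(7735)=+, so +1.
(a,b)_2: α=7, β=8; u≡1, v≡7 (mod 8); ε(u)ε(v)=0·1, αω(v)=7·0, βω(u)=8·0; sum ≡ 0  ⇒  +1.
(a,b)_5: α=10, u≡1; β=5, v≡3 (mod 5); (1|5)=+1, (3|5)=-1; sign (−1)^0·+1^5·-1^10 = +1.
(a,b)_11: α=2, u≡3; β=0, v≡8 (mod 11); (3|11)=+1, (8|11)=-1; sign (−1)^0·+1^0·-1^2 = +1.
(a,b)_7: α=4, u≡5; β=1, v≡6 (mod 7); (5|7)=-1, (6|7)=-1; sign (−1)^0·-1^1·-1^4 = -1.
(a,b)_3: α=-4, u≡1; β=0, v≡1 (mod 3); (1|3)=+1, (1|3)=+1; sign (−1)^0·+1^0·+1^-4 = +1.
(a,b)_17: α=3, u≡9; β=1, v≡1 (mod 17); (9|17)=+1, (1|17)=+1; sign (−1)^0·+1^1·+1^3 = +1.
(34, 7735 / ℚ) ramifies at {7, 13}: a division algebra.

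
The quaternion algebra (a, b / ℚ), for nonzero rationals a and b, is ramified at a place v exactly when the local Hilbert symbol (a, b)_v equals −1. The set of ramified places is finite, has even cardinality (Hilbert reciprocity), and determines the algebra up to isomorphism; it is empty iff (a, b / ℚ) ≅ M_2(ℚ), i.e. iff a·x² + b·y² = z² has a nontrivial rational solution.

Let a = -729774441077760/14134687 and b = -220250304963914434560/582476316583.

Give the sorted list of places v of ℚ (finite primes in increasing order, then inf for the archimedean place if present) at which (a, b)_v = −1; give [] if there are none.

(a, b) ≡ (-105, -4830) mod (ℚ^×)²; places V = {2, 3, 5, 7, 13, 23, 29, ∞}.
(a,b)_29: α=-2, u≡27; β=-4, v≡20 (mod 29); (27|29)=-1, (20|29)=+1; sign (−1)^0·-1^-4·+1^-2 = +1.
(a,b)_∞: sgn(-105)=−, sgn(-4830)=−, so -1.
(a,b)_3: α=13, u≡1; β=21, v≡1 (mod 3); (1|3)=+1, (1|3)=+1; sign (−1)^1·+1^21·+1^13 = -1.
(a,b)_2: α=10, β=11; u≡7, v≡1 (mod 8); ε(u)ε(v)=1·0, αω(v)=10·0, βω(u)=11·0; sum ≡ 0  ⇒  +1.
(a,b)_13: α=2, u≡10; β=2, v≡7 (mod 13); (10|13)=+1, (7|13)=-1; sign (−1)^0·+1^2·-1^2 = +1.
(a,b)_5: α=1, u≡4; β=1, v≡1 (mod 5); (4|5)=+1, (1|5)=+1; sign (−1)^0·+1^1·+1^1 = +1.
(a,b)_23: α=2, u≡20; β=3, v≡15 (mod 23); (20|23)=-1, (15|23)=-1; sign (−1)^0·-1^3·-1^2 = -1.
(a,b)_7: α=-5, u≡6; β=-7, v≡6 (mod 7); (6|7)=-1, (6|7)=-1; sign (−1)^1·-1^-7·-1^-5 = -1.
|Ram(-105, -4830)| = 4, even; anisotropic at {3, 7, 23, ∞}.

[3, 7, 23, inf]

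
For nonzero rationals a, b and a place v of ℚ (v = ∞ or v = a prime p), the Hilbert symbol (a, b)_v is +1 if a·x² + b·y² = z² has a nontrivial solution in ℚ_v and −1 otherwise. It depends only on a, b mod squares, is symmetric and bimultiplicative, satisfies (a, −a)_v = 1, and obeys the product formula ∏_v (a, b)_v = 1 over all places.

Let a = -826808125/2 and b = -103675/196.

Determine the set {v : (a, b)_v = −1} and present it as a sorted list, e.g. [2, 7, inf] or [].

[2, 11, 29, inf]

(a, b) ≡ (-26, -4147) mod (ℚ^×)²; places V = {2, 5, 7, 11, 13, 29, ∞}.
(a,b)_5: α=4, u≡1; β=2, v≡3 (mod 5); (1|5)=+1, (3|5)=-1; sign (−1)^0·+1^2·-1^4 = +1.
(a,b)_29: α=2, u≡2; β=1, v≡26 (mod 29); (2|29)=-1, (26|29)=-1; sign (−1)^0·-1^1·-1^2 = -1.
(a,b)_∞: sgn(-26)=−, sgn(-4147)=−, so -1.
(a,b)_13: α=1, u≡8; β=1, v≡7 (mod 13); (8|13)=-1, (7|13)=-1; sign (−1)^0·-1^1·-1^1 = +1.
(a,b)_7: α=0, u≡2; β=-2, v≡4 (mod 7); (2|7)=+1, (4|7)=+1; sign (−1)^0·+1^-2·+1^0 = +1.
(a,b)_11: α=2, u≡10; β=1, v≡10 (mod 11); (10|11)=-1, (10|11)=-1; sign (−1)^0·-1^1·-1^2 = -1.
(a,b)_2: α=-1, β=-2; u≡3, v≡5 (mod 8); ε(u)ε(v)=1·0, αω(v)=-1·1, βω(u)=-2·1; sum ≡ 1  ⇒  -1.
|Ram(-26, -4147)| = 4, even; anisotropic at {2, 11, 29, ∞}.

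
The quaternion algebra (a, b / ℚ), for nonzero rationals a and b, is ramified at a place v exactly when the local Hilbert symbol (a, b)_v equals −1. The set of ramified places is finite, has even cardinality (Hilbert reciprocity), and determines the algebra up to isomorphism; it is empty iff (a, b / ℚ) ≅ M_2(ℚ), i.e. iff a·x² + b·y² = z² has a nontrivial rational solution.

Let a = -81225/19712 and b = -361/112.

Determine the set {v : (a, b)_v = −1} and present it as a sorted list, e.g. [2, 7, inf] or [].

[7, inf]

Mod squares: a ≡ -77, b ≡ -7. Check v ∈ {∞, 2, 3, 5, 7, 11, 19}.
v=∞: -77 < 0 and -7 < 0  ⇒  (a,b)_∞ = -1.
v=3: a=3^2·(≡1), b=3^0·(≡2) mod 3; (1|3)=+1, (2|3)=-1; (−1)^{2·0·1}·(+1)^0·(-1)^2 = +1.
v=7: a=7^-1·(≡5), b=7^-1·(≡5) mod 7; (5|7)=-1, (5|7)=-1; (−1)^{-1·-1·3}·(-1)^-1·(-1)^-1 = -1.
v=19: a=19^2·(≡13), b=19^2·(≡10) mod 19; (13|19)=-1, (10|19)=-1; (−1)^{2·2·9}·(-1)^2·(-1)^2 = +1.
v=5: a=5^2·(≡3), b=5^0·(≡2) mod 5; (3|5)=-1, (2|5)=-1; (−1)^{2·0·2}·(-1)^0·(-1)^2 = +1.
v=2: v_2(a)=-8, v_2(b)=-4; units ≡ 3, 1 (mod 8); ε·ε+αω+βω = 1·0+-8·0+-4·1 ≡ 0  ⇒  (a,b)_2 = +1.
v=11: a=11^-1·(≡1), b=11^0·(≡1) mod 11; (1|11)=+1, (1|11)=+1; (−1)^{-1·0·5}·(+1)^0·(+1)^-1 = +1.
|Ram(-77, -7)| = 2, even; anisotropic at {7, ∞}.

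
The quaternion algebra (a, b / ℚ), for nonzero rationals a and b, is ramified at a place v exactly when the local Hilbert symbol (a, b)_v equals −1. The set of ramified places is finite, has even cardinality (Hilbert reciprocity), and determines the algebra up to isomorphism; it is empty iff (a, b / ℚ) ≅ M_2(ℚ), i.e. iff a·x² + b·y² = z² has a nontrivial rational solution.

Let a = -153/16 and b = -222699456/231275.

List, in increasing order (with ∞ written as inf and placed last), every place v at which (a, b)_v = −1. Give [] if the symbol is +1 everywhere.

[2, inf]

Mod squares: a ≡ -17, b ≡ -1309. Check v ∈ {∞, 2, 3, 5, 7, 11, 17, 19, 29}.
v=3: a=3^2·(≡1), b=3^4·(≡2) mod 3; (1|3)=+1, (2|3)=-1; (−1)^{2·4·1}·(+1)^4·(-1)^2 = +1.
v=7: a=7^0·(≡4), b=7^1·(≡4) mod 7; (4|7)=+1, (4|7)=+1; (−1)^{0·1·3}·(+1)^1·(+1)^0 = +1.
v=2: v_2(a)=-4, v_2(b)=6; units ≡ 7, 3 (mod 8); ε·ε+αω+βω = 1·1+-4·1+6·0 ≡ 1  ⇒  (a,b)_2 = -1.
v=∞: -17 < 0 and -1309 < 0  ⇒  (a,b)_∞ = -1.
v=5: a=5^0·(≡2), b=5^-2·(≡4) mod 5; (2|5)=-1, (4|5)=+1; (−1)^{0·-2·2}·(-1)^-2·(+1)^0 = +1.
v=17: a=17^1·(≡9), b=17^1·(≡4) mod 17; (9|17)=+1, (4|17)=+1; (−1)^{1·1·8}·(+1)^1·(+1)^1 = +1.
v=19: a=19^0·(≡13), b=19^2·(≡13) mod 19; (13|19)=-1, (13|19)=-1; (−1)^{0·2·9}·(-1)^2·(-1)^0 = +1.
v=11: a=11^0·(≡9), b=11^-1·(≡8) mod 11; (9|11)=+1, (8|11)=-1; (−1)^{0·-1·5}·(+1)^-1·(-1)^0 = +1.
v=29: a=29^0·(≡14), b=29^-2·(≡5) mod 29; (14|29)=-1, (5|29)=+1; (−1)^{0·-2·14}·(-1)^-2·(+1)^0 = +1.
|Ram(-17, -1309)| = 2, even; anisotropic at {2, ∞}.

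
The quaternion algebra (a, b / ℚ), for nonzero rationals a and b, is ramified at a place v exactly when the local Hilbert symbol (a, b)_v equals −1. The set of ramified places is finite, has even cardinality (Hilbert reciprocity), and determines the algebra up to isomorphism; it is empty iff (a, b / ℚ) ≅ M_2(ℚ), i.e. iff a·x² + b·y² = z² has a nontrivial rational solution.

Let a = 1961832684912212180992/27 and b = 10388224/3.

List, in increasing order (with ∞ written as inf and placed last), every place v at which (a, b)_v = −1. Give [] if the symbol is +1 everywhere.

[3, 7, 17, 31]

Mod squares: a ≡ 17391, b ≡ 121737. Check v ∈ {∞, 2, 3, 7, 11, 17, 31}.
v=31: a=31^3·(≡17), b=31^1·(≡29) mod 31; (17|31)=-1, (29|31)=-1; (−1)^{3·1·15}·(-1)^1·(-1)^3 = -1.
v=2: v_2(a)=22, v_2(b)=8; units ≡ 7, 1 (mod 8); ε·ε+αω+βω = 1·0+22·0+8·0 ≡ 0  ⇒  (a,b)_2 = +1.
v=∞: 17391 > 0 and 121737 > 0  ⇒  (a,b)_∞ = +1.
v=11: a=11^3·(≡2), b=11^1·(≡4) mod 11; (2|11)=-1, (4|11)=+1; (−1)^{3·1·5}·(-1)^1·(+1)^3 = +1.
v=7: a=7^4·(≡5), b=7^1·(≡6) mod 7; (5|7)=-1, (6|7)=-1; (−1)^{4·1·3}·(-1)^1·(-1)^4 = -1.
v=17: a=17^3·(≡12), b=17^1·(≡8) mod 17; (12|17)=-1, (8|17)=+1; (−1)^{3·1·8}·(-1)^1·(+1)^3 = -1.
v=3: a=3^-3·(≡1), b=3^-1·(≡1) mod 3; (1|3)=+1, (1|3)=+1; (−1)^{-3·-1·1}·(+1)^-1·(+1)^-3 = -1.
Ram(17391, 121737) = {3, 7, 17, 31}; no ℚ_3-point on the conic.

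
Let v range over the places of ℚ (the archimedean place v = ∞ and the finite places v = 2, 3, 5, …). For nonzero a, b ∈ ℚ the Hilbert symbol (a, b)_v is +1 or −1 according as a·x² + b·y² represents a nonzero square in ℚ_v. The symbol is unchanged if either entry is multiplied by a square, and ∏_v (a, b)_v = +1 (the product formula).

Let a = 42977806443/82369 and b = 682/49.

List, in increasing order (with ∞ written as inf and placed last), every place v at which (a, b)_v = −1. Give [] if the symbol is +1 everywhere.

[2, 31]

Mod squares: a ≡ 3, b ≡ 682. Check v ∈ {∞, 2, 3, 7, 11, 13, 31, 41}.
v=31: a=31^2·(≡15), b=31^1·(≡15) mod 31; (15|31)=-1, (15|31)=-1; (−1)^{2·1·15}·(-1)^1·(-1)^2 = -1.
v=11: a=11^2·(≡1), b=11^1·(≡8) mod 11; (1|11)=+1, (8|11)=-1; (−1)^{2·1·5}·(+1)^1·(-1)^2 = +1.
v=7: a=7^-2·(≡5), b=7^-2·(≡3) mod 7; (5|7)=-1, (3|7)=-1; (−1)^{-2·-2·3}·(-1)^-2·(-1)^-2 = +1.
v=3: a=3^7·(≡1), b=3^0·(≡1) mod 3; (1|3)=+1, (1|3)=+1; (−1)^{7·0·1}·(+1)^0·(+1)^7 = +1.
v=13: a=13^2·(≡1), b=13^0·(≡11) mod 13; (1|13)=+1, (11|13)=-1; (−1)^{2·0·6}·(+1)^0·(-1)^2 = +1.
v=∞: 3 > 0 and 682 > 0  ⇒  (a,b)_∞ = +1.
v=41: a=41^-2·(≡13), b=41^0·(≡34) mod 41; (13|41)=-1, (34|41)=-1; (−1)^{-2·0·20}·(-1)^0·(-1)^-2 = +1.
v=2: v_2(a)=0, v_2(b)=1; units ≡ 3, 5 (mod 8); ε·ε+αω+βω = 1·0+0·1+1·1 ≡ 1  ⇒  (a,b)_2 = -1.
(3, 682 / ℚ) ramifies at {2, 31}: a division algebra.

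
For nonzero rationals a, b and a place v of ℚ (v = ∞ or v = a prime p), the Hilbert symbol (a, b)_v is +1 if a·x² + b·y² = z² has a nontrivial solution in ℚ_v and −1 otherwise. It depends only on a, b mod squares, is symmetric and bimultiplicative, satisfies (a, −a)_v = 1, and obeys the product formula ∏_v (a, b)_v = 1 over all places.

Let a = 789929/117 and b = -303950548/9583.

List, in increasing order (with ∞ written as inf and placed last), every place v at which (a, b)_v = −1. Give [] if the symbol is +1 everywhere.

(a, b) ≡ (4277, -15211) mod (ℚ^×)²; places V = {2, 3, 7, 11, 13, 17, 37, 41, 47, 53, ∞}.
(a,b)_7: α=5, u≡1; β=-1, v≡2 (mod 7); (1|7)=+1, (2|7)=+1; sign (−1)^1·+1^-1·+1^5 = -1.
(a,b)_41: α=0, u≡3; β=1, v≡31 (mod 41); (3|41)=-1, (31|41)=+1; sign (−1)^0·-1^1·+1^0 = -1.
(a,b)_11: α=0, u≡9; β=2, v≡8 (mod 11); (9|11)=+1, (8|11)=-1; sign (−1)^0·+1^2·-1^0 = +1.
(a,b)_13: α=-1, u≡4; β=0, v≡4 (mod 13); (4|13)=+1, (4|13)=+1; sign (−1)^0·+1^0·+1^-1 = +1.
(a,b)_2: α=0, β=2; u≡5, v≡5 (mod 8); ε(u)ε(v)=0·0, αω(v)=0·1, βω(u)=2·1; sum ≡ 0  ⇒  +1.
(a,b)_∞: sgn(4277)=+, sgn(-15211)=−, so +1.
(a,b)_53: α=0, u≡16; β=1, v≡21 (mod 53); (16|53)=+1, (21|53)=-1; sign (−1)^0·+1^1·-1^0 = +1.
(a,b)_37: α=0, u≡15; β=-2, v≡7 (mod 37); (15|37)=-1, (7|37)=+1; sign (−1)^0·-1^-2·+1^0 = +1.
(a,b)_47: α=1, u≡38; β=0, v≡37 (mod 47); (38|47)=-1, (37|47)=+1; sign (−1)^0·-1^0·+1^1 = +1.
(a,b)_17: α=0, u≡5; β=2, v≡2 (mod 17); (5|17)=-1, (2|17)=+1; sign (−1)^0·-1^2·+1^0 = +1.
(a,b)_3: α=-2, u≡2; β=0, v≡2 (mod 3); (2|3)=-1, (2|3)=-1; sign (−1)^0·-1^0·-1^-2 = +1.
(4277, -15211 / ℚ) ramifies at {7, 41}: a division algebra.

[7, 41]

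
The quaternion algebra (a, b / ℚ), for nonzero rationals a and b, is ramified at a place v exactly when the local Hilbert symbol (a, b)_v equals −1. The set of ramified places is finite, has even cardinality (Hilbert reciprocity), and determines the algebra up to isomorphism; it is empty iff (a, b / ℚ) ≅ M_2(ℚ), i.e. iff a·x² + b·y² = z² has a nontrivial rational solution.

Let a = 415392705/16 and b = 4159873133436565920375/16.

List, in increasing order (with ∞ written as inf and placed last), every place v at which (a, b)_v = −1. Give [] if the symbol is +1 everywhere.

[5, 17]

(a, b) ≡ (105, 7735) mod (ℚ^×)²; places V = {2, 3, 5, 7, 11, 13, 17, ∞}.
(a,b)_5: α=1, u≡1; β=3, v≡3 (mod 5); (1|5)=+1, (3|5)=-1; sign (−1)^0·+1^3·-1^1 = -1.
(a,b)_11: α=0, u≡7; β=2, v≡7 (mod 11); (7|11)=-1, (7|11)=-1; sign (−1)^0·-1^2·-1^0 = +1.
(a,b)_13: α=2, u≡3; β=7, v≡3 (mod 13); (3|13)=+1, (3|13)=+1; sign (−1)^0·+1^7·+1^2 = +1.
(a,b)_3: α=5, u≡2; β=2, v≡1 (mod 3); (2|3)=-1, (1|3)=+1; sign (−1)^0·-1^2·+1^5 = +1.
(a,b)_17: α=2, u≡5; β=5, v≡13 (mod 17); (5|17)=-1, (13|17)=+1; sign (−1)^0·-1^5·+1^2 = -1.
(a,b)_2: α=-4, β=-4; u≡1, v≡7 (mod 8); ε(u)ε(v)=0·1, αω(v)=-4·0, βω(u)=-4·0; sum ≡ 0  ⇒  +1.
(a,b)_∞: sgn(105)=+, sgn(7735)=+, so +1.
(a,b)_7: α=1, u≡4; β=3, v≡3 (mod 7); (4|7)=+1, (3|7)=-1; sign (−1)^1·+1^3·-1^1 = +1.
|Ram(105, 7735)| = 2, even; anisotropic at {5, 17}.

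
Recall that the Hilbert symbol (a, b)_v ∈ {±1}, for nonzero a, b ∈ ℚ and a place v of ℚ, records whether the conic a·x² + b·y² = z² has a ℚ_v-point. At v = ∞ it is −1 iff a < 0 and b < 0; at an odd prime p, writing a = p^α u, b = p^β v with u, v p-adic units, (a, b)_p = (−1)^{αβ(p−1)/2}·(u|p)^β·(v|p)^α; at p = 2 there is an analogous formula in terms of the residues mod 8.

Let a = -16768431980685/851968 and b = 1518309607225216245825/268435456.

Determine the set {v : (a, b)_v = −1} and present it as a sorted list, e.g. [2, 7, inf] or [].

[5, 11, 13, 17]

Mod squares: a ≡ -230945, b ≡ 57. Check v ∈ {∞, 2, 3, 5, 7, 11, 13, 17, 19}.
v=∞: -230945 < 0 and 57 > 0  ⇒  (a,b)_∞ = +1.
v=7: a=7^4·(≡6), b=7^8·(≡2) mod 7; (6|7)=-1, (2|7)=+1; (−1)^{4·8·3}·(-1)^8·(+1)^4 = +1.
v=2: v_2(a)=-16, v_2(b)=-28; units ≡ 7, 1 (mod 8); ε·ε+αω+βω = 1·0+-16·0+-28·0 ≡ 0  ⇒  (a,b)_2 = +1.
v=17: a=17^1·(≡15), b=17^2·(≡6) mod 17; (15|17)=+1, (6|17)=-1; (−1)^{1·2·8}·(+1)^2·(-1)^1 = -1.
v=3: a=3^2·(≡1), b=3^1·(≡1) mod 3; (1|3)=+1, (1|3)=+1; (−1)^{2·1·1}·(+1)^1·(+1)^2 = +1.
v=11: a=11^3·(≡5), b=11^6·(≡2) mod 11; (5|11)=+1, (2|11)=-1; (−1)^{3·6·5}·(+1)^6·(-1)^3 = -1.
v=19: a=19^3·(≡17), b=19^3·(≡3) mod 19; (17|19)=+1, (3|19)=-1; (−1)^{3·3·9}·(+1)^3·(-1)^3 = +1.
v=5: a=5^1·(≡1), b=5^2·(≡3) mod 5; (1|5)=+1, (3|5)=-1; (−1)^{1·2·2}·(+1)^2·(-1)^1 = -1.
v=13: a=13^-1·(≡6), b=13^0·(≡7) mod 13; (6|13)=-1, (7|13)=-1; (−1)^{-1·0·6}·(-1)^0·(-1)^-1 = -1.
(-230945, 57 / ℚ) ramifies at {5, 11, 13, 17}: a division algebra.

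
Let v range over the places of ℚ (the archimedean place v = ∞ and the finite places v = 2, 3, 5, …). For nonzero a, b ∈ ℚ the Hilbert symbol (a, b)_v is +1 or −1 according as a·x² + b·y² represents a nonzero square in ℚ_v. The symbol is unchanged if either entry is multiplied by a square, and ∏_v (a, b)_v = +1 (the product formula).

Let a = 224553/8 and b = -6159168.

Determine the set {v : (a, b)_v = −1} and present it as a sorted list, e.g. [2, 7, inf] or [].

Mod squares: a ≡ 1554, b ≡ -37. Check v ∈ {∞, 2, 3, 7, 17, 37}.
v=3: a=3^1·(≡2), b=3^2·(≡2) mod 3; (2|3)=-1, (2|3)=-1; (−1)^{1·2·1}·(-1)^2·(-1)^1 = -1.
v=2: v_2(a)=-3, v_2(b)=6; units ≡ 1, 3 (mod 8); ε·ε+αω+βω = 0·1+-3·1+6·0 ≡ 1  ⇒  (a,b)_2 = -1.
v=∞: 1554 > 0 and -37 < 0  ⇒  (a,b)_∞ = +1.
v=17: a=17^2·(≡10), b=17^2·(≡6) mod 17; (10|17)=-1, (6|17)=-1; (−1)^{2·2·8}·(-1)^2·(-1)^2 = +1.
v=7: a=7^1·(≡5), b=7^0·(≡6) mod 7; (5|7)=-1, (6|7)=-1; (−1)^{1·0·3}·(-1)^0·(-1)^1 = -1.
v=37: a=37^1·(≡14), b=37^1·(≡36) mod 37; (14|37)=-1, (36|37)=+1; (−1)^{1·1·18}·(-1)^1·(+1)^1 = -1.
Ram(1554, -37) = {2, 3, 7, 37}; no ℚ_2-point on the conic.

[2, 3, 7, 37]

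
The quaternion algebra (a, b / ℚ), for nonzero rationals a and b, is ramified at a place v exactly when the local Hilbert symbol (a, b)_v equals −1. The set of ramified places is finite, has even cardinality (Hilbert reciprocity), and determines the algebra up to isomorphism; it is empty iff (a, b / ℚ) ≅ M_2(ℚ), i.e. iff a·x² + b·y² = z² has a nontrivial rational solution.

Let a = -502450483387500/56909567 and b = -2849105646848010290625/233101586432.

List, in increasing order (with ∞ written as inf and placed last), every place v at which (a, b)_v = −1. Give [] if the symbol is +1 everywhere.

[5, 17, 23, 29, 47, inf]

Mod squares: a ≡ -2437885, b ≡ -3951055. Check v ∈ {∞, 2, 3, 5, 11, 13, 17, 23, 29, 43, 47}.
v=29: a=29^1·(≡4), b=29^2·(≡12) mod 29; (4|29)=+1, (12|29)=-1; (−1)^{1·2·14}·(+1)^2·(-1)^1 = -1.
v=23: a=23^-1·(≡6), b=23^-1·(≡8) mod 23; (6|23)=+1, (8|23)=+1; (−1)^{-1·-1·11}·(+1)^-1·(+1)^-1 = -1.
v=5: a=5^5·(≡3), b=5^5·(≡1) mod 5; (3|5)=-1, (1|5)=+1; (−1)^{5·5·2}·(-1)^5·(+1)^5 = -1.
v=47: a=47^0·(≡29), b=47^1·(≡28) mod 47; (29|47)=-1, (28|47)=+1; (−1)^{0·1·23}·(-1)^1·(+1)^0 = -1.
v=∞: -2437885 < 0 and -3951055 < 0  ⇒  (a,b)_∞ = -1.
v=11: a=11^-4·(≡3), b=11^-4·(≡10) mod 11; (3|11)=+1, (10|11)=-1; (−1)^{-4·-4·5}·(+1)^-4·(-1)^-4 = +1.
v=3: a=3^8·(≡2), b=3^10·(≡2) mod 3; (2|3)=-1, (2|3)=-1; (−1)^{8·10·1}·(-1)^10·(-1)^8 = +1.
v=13: a=13^-2·(≡7), b=13^-2·(≡3) mod 13; (7|13)=-1, (3|13)=+1; (−1)^{-2·-2·6}·(-1)^-2·(+1)^-2 = +1.
v=17: a=17^3·(≡3), b=17^3·(≡13) mod 17; (3|17)=-1, (13|17)=+1; (−1)^{3·3·8}·(-1)^3·(+1)^3 = -1.
v=43: a=43^1·(≡20), b=43^3·(≡25) mod 43; (20|43)=-1, (25|43)=+1; (−1)^{1·3·21}·(-1)^3·(+1)^1 = +1.
v=2: v_2(a)=2, v_2(b)=-12; units ≡ 3, 1 (mod 8); ε·ε+αω+βω = 1·0+2·0+-12·1 ≡ 0  ⇒  (a,b)_2 = +1.
(-2437885, -3951055 / ℚ) ramifies at {5, 17, 23, 29, 47, ∞}: a division algebra.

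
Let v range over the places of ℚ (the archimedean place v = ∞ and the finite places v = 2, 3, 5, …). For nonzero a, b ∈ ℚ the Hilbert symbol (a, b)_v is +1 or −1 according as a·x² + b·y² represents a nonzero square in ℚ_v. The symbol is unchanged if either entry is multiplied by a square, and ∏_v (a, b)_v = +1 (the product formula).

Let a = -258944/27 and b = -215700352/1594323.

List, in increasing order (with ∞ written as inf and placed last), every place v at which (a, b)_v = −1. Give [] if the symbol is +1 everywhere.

[2, inf]

(a, b) ≡ (-42, -714) mod (ℚ^×)²; places V = {2, 3, 7, 17, ∞}.
(a,b)_17: α=2, u≡9; β=3, v≡2 (mod 17); (9|17)=+1, (2|17)=+1; sign (−1)^0·+1^3·+1^2 = +1.
(a,b)_∞: sgn(-42)=−, sgn(-714)=−, so -1.
(a,b)_3: α=-3, u≡1; β=-13, v≡2 (mod 3); (1|3)=+1, (2|3)=-1; sign (−1)^1·+1^-13·-1^-3 = +1.
(a,b)_2: α=7, β=7; u≡3, v≡3 (mod 8); ε(u)ε(v)=1·1, αω(v)=7·1, βω(u)=7·1; sum ≡ 1  ⇒  -1.
(a,b)_7: α=1, u≡4; β=3, v≡3 (mod 7); (4|7)=+1, (3|7)=-1; sign (−1)^1·+1^3·-1^1 = +1.
|Ram(-42, -714)| = 2, even; anisotropic at {2, ∞}.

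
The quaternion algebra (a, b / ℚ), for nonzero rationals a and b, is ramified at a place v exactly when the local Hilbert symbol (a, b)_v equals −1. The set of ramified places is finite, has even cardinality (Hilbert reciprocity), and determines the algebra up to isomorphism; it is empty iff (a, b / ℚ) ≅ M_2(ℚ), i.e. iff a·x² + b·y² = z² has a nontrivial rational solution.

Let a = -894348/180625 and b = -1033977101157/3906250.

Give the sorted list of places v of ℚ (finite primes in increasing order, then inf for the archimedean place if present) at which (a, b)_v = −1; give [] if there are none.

[2, 3, 5, 11, 17, inf]

(a, b) ≡ (-3, -72930) mod (ℚ^×)²; places V = {2, 3, 5, 7, 11, 13, 17, ∞}.
(a,b)_7: α=2, u≡1; β=4, v≡5 (mod 7); (1|7)=+1, (5|7)=-1; sign (−1)^0·+1^4·-1^2 = +1.
(a,b)_3: α=3, u≡2; β=11, v≡2 (mod 3); (2|3)=-1, (2|3)=-1; sign (−1)^1·-1^11·-1^3 = -1.
(a,b)_11: α=0, u≡8; β=1, v≡5 (mod 11); (8|11)=-1, (5|11)=+1; sign (−1)^0·-1^1·+1^0 = -1.
(a,b)_5: α=-4, u≡3; β=-9, v≡4 (mod 5); (3|5)=-1, (4|5)=+1; sign (−1)^0·-1^-9·+1^-4 = -1.
(a,b)_13: α=2, u≡4; β=1, v≡5 (mod 13); (4|13)=+1, (5|13)=-1; sign (−1)^0·+1^1·-1^2 = +1.
(a,b)_17: α=-2, u≡3; β=1, v≡6 (mod 17); (3|17)=-1, (6|17)=-1; sign (−1)^0·-1^1·-1^-2 = -1.
(a,b)_2: α=2, β=-1; u≡5, v≡7 (mod 8); ε(u)ε(v)=0·1, αω(v)=2·0, βω(u)=-1·1; sum ≡ 1  ⇒  -1.
(a,b)_∞: sgn(-3)=−, sgn(-72930)=−, so -1.
Ram(-3, -72930) = {2, 3, 5, 11, 17, ∞}; no ℚ_2-point on the conic.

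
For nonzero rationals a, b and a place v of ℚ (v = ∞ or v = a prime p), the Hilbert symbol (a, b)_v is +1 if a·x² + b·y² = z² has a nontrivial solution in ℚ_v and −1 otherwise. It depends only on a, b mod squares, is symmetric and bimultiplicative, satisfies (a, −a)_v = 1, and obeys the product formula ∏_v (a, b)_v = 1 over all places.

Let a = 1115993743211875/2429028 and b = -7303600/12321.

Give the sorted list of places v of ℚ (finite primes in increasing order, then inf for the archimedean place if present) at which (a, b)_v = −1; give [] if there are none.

[]

(a, b) ≡ (323, -19) mod (ℚ^×)²; places V = {2, 3, 5, 7, 11, 17, 19, 29, 31, 37, ∞}.
(a,b)_17: α=-1, u≡15; β=0, v≡15 (mod 17); (15|17)=+1, (15|17)=+1; sign (−1)^0·+1^0·+1^-1 = +1.
(a,b)_19: α=1, u≡9; β=1, v≡3 (mod 19); (9|19)=+1, (3|19)=-1; sign (−1)^1·+1^1·-1^1 = +1.
(a,b)_5: α=4, u≡3; β=2, v≡1 (mod 5); (3|5)=-1, (1|5)=+1; sign (−1)^0·-1^2·+1^4 = +1.
(a,b)_∞: sgn(323)=+, sgn(-19)=−, so +1.
(a,b)_7: α=-2, u≡2; β=0, v≡4 (mod 7); (2|7)=+1, (4|7)=+1; sign (−1)^0·+1^0·+1^-2 = +1.
(a,b)_11: α=2, u≡5; β=0, v≡4 (mod 11); (5|11)=+1, (4|11)=+1; sign (−1)^0·+1^0·+1^2 = +1.
(a,b)_2: α=-2, β=4; u≡3, v≡5 (mod 8); ε(u)ε(v)=1·0, αω(v)=-2·1, βω(u)=4·1; sum ≡ 0  ⇒  +1.
(a,b)_31: α=4, u≡3; β=2, v≡24 (mod 31); (3|31)=-1, (24|31)=-1; sign (−1)^0·-1^2·-1^4 = +1.
(a,b)_37: α=0, u≡1; β=-2, v≡14 (mod 37); (1|37)=+1, (14|37)=-1; sign (−1)^0·+1^-2·-1^0 = +1.
(a,b)_3: α=-6, u≡2; β=-2, v≡2 (mod 3); (2|3)=-1, (2|3)=-1; sign (−1)^0·-1^-2·-1^-6 = +1.
(a,b)_29: α=2, u≡13; β=0, v≡2 (mod 29); (13|29)=+1, (2|29)=-1; sign (−1)^0·+1^0·-1^2 = +1.
Every local symbol is +1, so the conic 323·x² + -19·y² = z² has ℚ_v-points for all v and hence a ℚ-point; (a, b / ℚ) ≅ M_2(ℚ).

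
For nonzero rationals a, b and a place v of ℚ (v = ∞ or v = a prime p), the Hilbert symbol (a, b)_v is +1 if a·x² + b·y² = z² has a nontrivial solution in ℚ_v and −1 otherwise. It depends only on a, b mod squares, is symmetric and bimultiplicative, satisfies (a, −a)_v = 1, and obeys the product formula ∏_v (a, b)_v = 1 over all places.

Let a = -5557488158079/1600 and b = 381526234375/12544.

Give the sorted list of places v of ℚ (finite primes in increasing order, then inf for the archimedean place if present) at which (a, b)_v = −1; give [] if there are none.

(a, b) ≡ (-116831, 559) mod (ℚ^×)²; places V = {2, 3, 5, 7, 11, 13, 19, 43, ∞}.
(a,b)_19: α=3, u≡7; β=2, v≡3 (mod 19); (7|19)=+1, (3|19)=-1; sign (−1)^0·+1^2·-1^3 = -1.
(a,b)_∞: sgn(-116831)=−, sgn(559)=+, so +1.
(a,b)_7: α=0, u≡6; β=-2, v≡5 (mod 7); (6|7)=-1, (5|7)=-1; sign (−1)^0·-1^-2·-1^0 = +1.
(a,b)_5: α=-2, u≡4; β=6, v≡1 (mod 5); (4|5)=+1, (1|5)=+1; sign (−1)^0·+1^6·+1^-2 = +1.
(a,b)_2: α=-6, β=-8; u≡1, v≡7 (mod 8); ε(u)ε(v)=0·1, αω(v)=-6·0, βω(u)=-8·0; sum ≡ 0  ⇒  +1.
(a,b)_3: α=2, u≡1; β=0, v≡1 (mod 3); (1|3)=+1, (1|3)=+1; sign (−1)^0·+1^0·+1^2 = +1.
(a,b)_13: α=1, u≡12; β=1, v≡4 (mod 13); (12|13)=+1, (4|13)=+1; sign (−1)^0·+1^1·+1^1 = +1.
(a,b)_43: α=1, u≡25; β=1, v≡21 (mod 43); (25|43)=+1, (21|43)=+1; sign (−1)^1·+1^1·+1^1 = -1.
(a,b)_11: α=5, u≡4; β=2, v≡5 (mod 11); (4|11)=+1, (5|11)=+1; sign (−1)^0·+1^2·+1^5 = +1.
Ram(-116831, 559) = {19, 43}; no ℚ_19-point on the conic.

[19, 43]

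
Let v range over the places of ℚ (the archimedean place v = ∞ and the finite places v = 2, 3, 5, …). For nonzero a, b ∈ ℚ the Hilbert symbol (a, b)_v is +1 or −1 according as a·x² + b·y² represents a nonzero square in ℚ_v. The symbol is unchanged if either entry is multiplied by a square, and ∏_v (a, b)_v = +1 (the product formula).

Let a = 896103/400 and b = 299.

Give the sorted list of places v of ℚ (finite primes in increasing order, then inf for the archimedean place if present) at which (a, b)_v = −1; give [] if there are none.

Mod squares: a ≡ 11063, b ≡ 299. Check v ∈ {∞, 2, 3, 5, 13, 23, 37}.
v=3: a=3^4·(≡2), b=3^0·(≡2) mod 3; (2|3)=-1, (2|3)=-1; (−1)^{4·0·1}·(-1)^0·(-1)^4 = +1.
v=∞: 11063 > 0 and 299 > 0  ⇒  (a,b)_∞ = +1.
v=13: a=13^1·(≡7), b=13^1·(≡10) mod 13; (7|13)=-1, (10|13)=+1; (−1)^{1·1·6}·(-1)^1·(+1)^1 = -1.
v=5: a=5^-2·(≡3), b=5^0·(≡4) mod 5; (3|5)=-1, (4|5)=+1; (−1)^{-2·0·2}·(-1)^0·(+1)^-2 = +1.
v=2: v_2(a)=-4, v_2(b)=0; units ≡ 7, 3 (mod 8); ε·ε+αω+βω = 1·1+-4·1+0·0 ≡ 1  ⇒  (a,b)_2 = -1.
v=37: a=37^1·(≡34), b=37^0·(≡3) mod 37; (34|37)=+1, (3|37)=+1; (−1)^{1·0·18}·(+1)^0·(+1)^1 = +1.
v=23: a=23^1·(≡5), b=23^1·(≡13) mod 23; (5|23)=-1, (13|23)=+1; (−1)^{1·1·11}·(-1)^1·(+1)^1 = +1.
|Ram(11063, 299)| = 2, even; anisotropic at {2, 13}.

[2, 13]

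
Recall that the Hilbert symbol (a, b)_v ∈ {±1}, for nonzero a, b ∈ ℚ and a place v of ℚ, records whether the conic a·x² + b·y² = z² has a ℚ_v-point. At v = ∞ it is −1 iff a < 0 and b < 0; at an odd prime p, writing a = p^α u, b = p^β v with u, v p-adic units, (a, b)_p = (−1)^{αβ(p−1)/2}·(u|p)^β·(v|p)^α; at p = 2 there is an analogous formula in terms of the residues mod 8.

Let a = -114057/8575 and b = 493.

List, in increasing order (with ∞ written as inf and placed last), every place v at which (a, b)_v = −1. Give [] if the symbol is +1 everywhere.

[7, 17, 19, 23]

Mod squares: a ≡ -88711, b ≡ 493. Check v ∈ {∞, 2, 3, 5, 7, 17, 19, 23, 29}.
v=29: a=29^1·(≡2), b=29^1·(≡17) mod 29; (2|29)=-1, (17|29)=-1; (−1)^{1·1·14}·(-1)^1·(-1)^1 = +1.
v=23: a=23^1·(≡15), b=23^0·(≡10) mod 23; (15|23)=-1, (10|23)=-1; (−1)^{1·0·11}·(-1)^0·(-1)^1 = -1.
v=2: v_2(a)=0, v_2(b)=0; units ≡ 1, 5 (mod 8); ε·ε+αω+βω = 0·0+0·1+0·0 ≡ 0  ⇒  (a,b)_2 = +1.
v=7: a=7^-3·(≡2), b=7^0·(≡3) mod 7; (2|7)=+1, (3|7)=-1; (−1)^{-3·0·3}·(+1)^0·(-1)^-3 = -1.
v=3: a=3^2·(≡2), b=3^0·(≡1) mod 3; (2|3)=-1, (1|3)=+1; (−1)^{2·0·1}·(-1)^0·(+1)^2 = +1.
v=19: a=19^1·(≡16), b=19^0·(≡18) mod 19; (16|19)=+1, (18|19)=-1; (−1)^{1·0·9}·(+1)^0·(-1)^1 = -1.
v=17: a=17^0·(≡14), b=17^1·(≡12) mod 17; (14|17)=-1, (12|17)=-1; (−1)^{0·1·8}·(-1)^1·(-1)^0 = -1.
v=∞: -88711 < 0 and 493 > 0  ⇒  (a,b)_∞ = +1.
v=5: a=5^-2·(≡1), b=5^0·(≡3) mod 5; (1|5)=+1, (3|5)=-1; (−1)^{-2·0·2}·(+1)^0·(-1)^-2 = +1.
Ram(-88711, 493) = {7, 17, 19, 23}; no ℚ_7-point on the conic.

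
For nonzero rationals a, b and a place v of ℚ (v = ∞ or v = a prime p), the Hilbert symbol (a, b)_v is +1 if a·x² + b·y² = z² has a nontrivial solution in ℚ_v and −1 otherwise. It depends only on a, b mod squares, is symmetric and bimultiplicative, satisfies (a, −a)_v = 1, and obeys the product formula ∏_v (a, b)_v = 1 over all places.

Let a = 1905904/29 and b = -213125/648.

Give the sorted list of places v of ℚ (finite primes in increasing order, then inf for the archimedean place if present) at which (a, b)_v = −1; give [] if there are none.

[13, 29]

(a, b) ≡ (70499, -682) mod (ℚ^×)²; places V = {2, 3, 5, 7, 11, 13, 17, 29, 31, ∞}.
(a,b)_5: α=0, u≡1; β=4, v≡3 (mod 5); (1|5)=+1, (3|5)=-1; sign (−1)^0·+1^4·-1^0 = +1.
(a,b)_13: α=1, u≡11; β=0, v≡8 (mod 13); (11|13)=-1, (8|13)=-1; sign (−1)^0·-1^0·-1^1 = -1.
(a,b)_7: α=2, u≡4; β=0, v≡1 (mod 7); (4|7)=+1, (1|7)=+1; sign (−1)^0·+1^0·+1^2 = +1.
(a,b)_2: α=4, β=-3; u≡3, v≡3 (mod 8); ε(u)ε(v)=1·1, αω(v)=4·1, βω(u)=-3·1; sum ≡ 0  ⇒  +1.
(a,b)_11: α=1, u≡2; β=1, v≡4 (mod 11); (2|11)=-1, (4|11)=+1; sign (−1)^1·-1^1·+1^1 = +1.
(a,b)_17: α=1, u≡4; β=0, v≡2 (mod 17); (4|17)=+1, (2|17)=+1; sign (−1)^0·+1^0·+1^1 = +1.
(a,b)_29: α=-1, u≡24; β=0, v≡17 (mod 29); (24|29)=+1, (17|29)=-1; sign (−1)^0·+1^0·-1^-1 = -1.
(a,b)_∞: sgn(70499)=+, sgn(-682)=−, so +1.
(a,b)_31: α=0, u≡19; β=1, v≡8 (mod 31); (19|31)=+1, (8|31)=+1; sign (−1)^0·+1^1·+1^0 = +1.
(a,b)_3: α=0, u≡2; β=-4, v≡2 (mod 3); (2|3)=-1, (2|3)=-1; sign (−1)^0·-1^-4·-1^0 = +1.
Ram(70499, -682) = {13, 29}; no ℚ_13-point on the conic.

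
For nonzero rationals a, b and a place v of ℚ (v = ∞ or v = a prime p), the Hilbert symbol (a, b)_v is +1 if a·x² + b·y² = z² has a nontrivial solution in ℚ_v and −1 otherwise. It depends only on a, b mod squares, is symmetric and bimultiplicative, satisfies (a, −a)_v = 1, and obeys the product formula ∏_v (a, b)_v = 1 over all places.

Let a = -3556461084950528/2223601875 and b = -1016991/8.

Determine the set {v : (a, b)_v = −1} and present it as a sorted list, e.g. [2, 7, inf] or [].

(a, b) ≡ (-51, -782) mod (ℚ^×)²; places V = {2, 3, 5, 11, 17, 23, ∞}.
(a,b)_11: α=-4, u≡9; β=0, v≡10 (mod 11); (9|11)=+1, (10|11)=-1; sign (−1)^0·+1^0·-1^-4 = +1.
(a,b)_5: α=-4, u≡4; β=0, v≡3 (mod 5); (4|5)=+1, (3|5)=-1; sign (−1)^0·+1^0·-1^-4 = +1.
(a,b)_2: α=14, β=-3; u≡5, v≡1 (mod 8); ε(u)ε(v)=0·0, αω(v)=14·0, βω(u)=-3·1; sum ≡ 1  ⇒  -1.
(a,b)_∞: sgn(-51)=−, sgn(-782)=−, so -1.
(a,b)_17: α=7, u≡5; β=3, v≡6 (mod 17); (5|17)=-1, (6|17)=-1; sign (−1)^0·-1^3·-1^7 = +1.
(a,b)_23: α=2, u≡18; β=1, v≡13 (mod 23); (18|23)=+1, (13|23)=+1; sign (−1)^0·+1^1·+1^2 = +1.
(a,b)_3: α=-5, u≡1; β=2, v≡1 (mod 3); (1|3)=+1, (1|3)=+1; sign (−1)^0·+1^2·+1^-5 = +1.
(-51, -782 / ℚ) ramifies at {2, ∞}: a division algebra.

[2, inf]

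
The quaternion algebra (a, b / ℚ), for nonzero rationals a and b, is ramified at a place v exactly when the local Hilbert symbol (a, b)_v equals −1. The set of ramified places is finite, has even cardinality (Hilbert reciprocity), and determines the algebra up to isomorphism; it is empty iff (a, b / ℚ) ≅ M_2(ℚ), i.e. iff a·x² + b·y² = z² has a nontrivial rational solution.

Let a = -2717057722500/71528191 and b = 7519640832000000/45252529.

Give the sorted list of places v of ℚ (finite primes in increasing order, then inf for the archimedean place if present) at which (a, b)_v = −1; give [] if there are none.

(a, b) ≡ (-31, 37) mod (ℚ^×)²; places V = {2, 3, 5, 7, 11, 31, 37, ∞}.
(a,b)_2: α=2, β=14; u≡1, v≡5 (mod 8); ε(u)ε(v)=0·0, αω(v)=2·1, βω(u)=14·0; sum ≡ 0  ⇒  +1.
(a,b)_∞: sgn(-31)=−, sgn(37)=+, so +1.
(a,b)_3: α=8, u≡2; β=8, v≡1 (mod 3); (2|3)=-1, (1|3)=+1; sign (−1)^0·-1^8·+1^8 = +1.
(a,b)_7: α=-4, u≡2; β=-2, v≡1 (mod 7); (2|7)=+1, (1|7)=+1; sign (−1)^0·+1^-2·+1^-4 = +1.
(a,b)_37: α=2, u≡31; β=1, v≡7 (mod 37); (31|37)=-1, (7|37)=+1; sign (−1)^0·-1^1·+1^2 = -1.
(a,b)_11: α=2, u≡10; β=2, v≡9 (mod 11); (10|11)=-1, (9|11)=+1; sign (−1)^0·-1^2·+1^2 = +1.
(a,b)_5: α=4, u≡4; β=6, v≡2 (mod 5); (4|5)=+1, (2|5)=-1; sign (−1)^0·+1^6·-1^4 = +1.
(a,b)_31: α=-3, u≡30; β=-4, v≡21 (mod 31); (30|31)=-1, (21|31)=-1; sign (−1)^0·-1^-4·-1^-3 = -1.
Ram(-31, 37) = {31, 37}; no ℚ_31-point on the conic.

[31, 37]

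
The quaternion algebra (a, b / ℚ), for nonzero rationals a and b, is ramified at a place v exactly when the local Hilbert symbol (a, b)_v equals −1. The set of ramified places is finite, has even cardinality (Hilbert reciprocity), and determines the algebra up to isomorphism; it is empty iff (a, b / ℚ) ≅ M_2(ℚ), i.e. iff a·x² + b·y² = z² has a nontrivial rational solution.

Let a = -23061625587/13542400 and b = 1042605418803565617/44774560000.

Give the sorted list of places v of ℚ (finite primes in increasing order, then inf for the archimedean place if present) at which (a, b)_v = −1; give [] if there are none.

[7, 17]

(a, b) ≡ (-1547, 17) mod (ℚ^×)²; places V = {2, 3, 5, 7, 11, 13, 17, 23, ∞}.
(a,b)_13: α=3, u≡5; β=2, v≡3 (mod 13); (5|13)=-1, (3|13)=+1; sign (−1)^0·-1^2·+1^3 = +1.
(a,b)_7: α=1, u≡5; β=6, v≡5 (mod 7); (5|7)=-1, (5|7)=-1; sign (−1)^0·-1^6·-1^1 = -1.
(a,b)_5: α=-2, u≡3; β=-4, v≡2 (mod 5); (3|5)=-1, (2|5)=-1; sign (−1)^0·-1^-4·-1^-2 = +1.
(a,b)_17: α=1, u≡6; β=3, v≡4 (mod 17); (6|17)=-1, (4|17)=+1; sign (−1)^0·-1^3·+1^1 = -1.
(a,b)_11: α=2, u≡5; β=4, v≡10 (mod 11); (5|11)=+1, (10|11)=-1; sign (−1)^0·+1^4·-1^2 = +1.
(a,b)_2: α=-10, β=-8; u≡5, v≡1 (mod 8); ε(u)ε(v)=0·0, αω(v)=-10·0, βω(u)=-8·1; sum ≡ 0  ⇒  +1.
(a,b)_23: α=-2, u≡15; β=-4, v≡22 (mod 23); (15|23)=-1, (22|23)=-1; sign (−1)^0·-1^-4·-1^-2 = +1.
(a,b)_∞: sgn(-1547)=−, sgn(17)=+, so +1.
(a,b)_3: α=6, u≡1; β=6, v≡2 (mod 3); (1|3)=+1, (2|3)=-1; sign (−1)^0·+1^6·-1^6 = +1.
(-1547, 17 / ℚ) ramifies at {7, 17}: a division algebra.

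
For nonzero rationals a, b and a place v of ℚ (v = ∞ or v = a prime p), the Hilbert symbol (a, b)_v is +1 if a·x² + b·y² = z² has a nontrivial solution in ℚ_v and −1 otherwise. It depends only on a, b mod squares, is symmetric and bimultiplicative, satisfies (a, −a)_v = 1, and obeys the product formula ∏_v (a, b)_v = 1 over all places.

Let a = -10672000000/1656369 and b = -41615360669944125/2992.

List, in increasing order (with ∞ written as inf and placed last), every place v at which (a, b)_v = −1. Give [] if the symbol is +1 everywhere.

[5, 23, 29, inf]

(a, b) ≡ (-667, -11849255) mod (ℚ^×)²; places V = {2, 3, 5, 11, 13, 17, 19, 23, 29, ∞}.
(a,b)_23: α=1, u≡22; β=3, v≡14 (mod 23); (22|23)=-1, (14|23)=-1; sign (−1)^1·-1^3·-1^1 = -1.
(a,b)_13: α=-2, u≡12; β=0, v≡7 (mod 13); (12|13)=+1, (7|13)=-1; sign (−1)^0·+1^0·-1^-2 = +1.
(a,b)_5: α=6, u≡3; β=3, v≡1 (mod 5); (3|5)=-1, (1|5)=+1; sign (−1)^0·-1^3·+1^6 = -1.
(a,b)_∞: sgn(-667)=−, sgn(-11849255)=−, so -1.
(a,b)_19: α=0, u≡11; β=1, v≡4 (mod 19); (11|19)=+1, (4|19)=+1; sign (−1)^0·+1^1·+1^0 = +1.
(a,b)_2: α=10, β=-4; u≡5, v≡1 (mod 8); ε(u)ε(v)=0·0, αω(v)=10·0, βω(u)=-4·1; sum ≡ 0  ⇒  +1.
(a,b)_17: α=0, u≡13; β=-1, v≡13 (mod 17); (13|17)=+1, (13|17)=+1; sign (−1)^0·+1^-1·+1^0 = +1.
(a,b)_3: α=-4, u≡2; β=10, v≡1 (mod 3); (2|3)=-1, (1|3)=+1; sign (−1)^0·-1^10·+1^-4 = +1.
(a,b)_29: α=1, u≡28; β=3, v≡19 (mod 29); (28|29)=+1, (19|29)=-1; sign (−1)^0·+1^3·-1^1 = -1.
(a,b)_11: α=-2, u≡4; β=-1, v≡3 (mod 11); (4|11)=+1, (3|11)=+1; sign (−1)^0·+1^-1·+1^-2 = +1.
(-667, -11849255 / ℚ) ramifies at {5, 23, 29, ∞}: a division algebra.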